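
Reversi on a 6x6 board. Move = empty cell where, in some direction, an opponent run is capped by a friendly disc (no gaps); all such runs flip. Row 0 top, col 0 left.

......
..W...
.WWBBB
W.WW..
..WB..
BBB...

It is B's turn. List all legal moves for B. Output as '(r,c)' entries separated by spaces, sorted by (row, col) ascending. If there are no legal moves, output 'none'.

(0,1): flips 1 -> legal
(0,2): flips 4 -> legal
(0,3): no bracket -> illegal
(1,0): flips 2 -> legal
(1,1): no bracket -> illegal
(1,3): no bracket -> illegal
(2,0): flips 2 -> legal
(3,1): no bracket -> illegal
(3,4): no bracket -> illegal
(4,0): no bracket -> illegal
(4,1): flips 2 -> legal
(4,4): no bracket -> illegal
(5,3): no bracket -> illegal

Answer: (0,1) (0,2) (1,0) (2,0) (4,1)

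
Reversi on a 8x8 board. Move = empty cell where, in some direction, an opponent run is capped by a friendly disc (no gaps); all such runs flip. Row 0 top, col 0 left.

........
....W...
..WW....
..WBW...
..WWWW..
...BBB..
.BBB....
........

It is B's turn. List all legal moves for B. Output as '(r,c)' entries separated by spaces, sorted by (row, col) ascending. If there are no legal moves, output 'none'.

(0,3): no bracket -> illegal
(0,4): no bracket -> illegal
(0,5): no bracket -> illegal
(1,1): flips 1 -> legal
(1,2): no bracket -> illegal
(1,3): flips 1 -> legal
(1,5): no bracket -> illegal
(2,1): flips 2 -> legal
(2,4): flips 2 -> legal
(2,5): no bracket -> illegal
(3,1): flips 2 -> legal
(3,5): flips 3 -> legal
(3,6): flips 1 -> legal
(4,1): no bracket -> illegal
(4,6): no bracket -> illegal
(5,1): flips 1 -> legal
(5,2): no bracket -> illegal
(5,6): no bracket -> illegal

Answer: (1,1) (1,3) (2,1) (2,4) (3,1) (3,5) (3,6) (5,1)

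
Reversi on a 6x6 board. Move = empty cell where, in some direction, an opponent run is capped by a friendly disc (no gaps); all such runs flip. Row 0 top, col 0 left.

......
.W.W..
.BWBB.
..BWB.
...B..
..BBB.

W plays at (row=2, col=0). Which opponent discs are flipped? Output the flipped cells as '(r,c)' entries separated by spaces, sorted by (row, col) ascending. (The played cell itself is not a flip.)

Answer: (2,1)

Derivation:
Dir NW: edge -> no flip
Dir N: first cell '.' (not opp) -> no flip
Dir NE: first cell 'W' (not opp) -> no flip
Dir W: edge -> no flip
Dir E: opp run (2,1) capped by W -> flip
Dir SW: edge -> no flip
Dir S: first cell '.' (not opp) -> no flip
Dir SE: first cell '.' (not opp) -> no flip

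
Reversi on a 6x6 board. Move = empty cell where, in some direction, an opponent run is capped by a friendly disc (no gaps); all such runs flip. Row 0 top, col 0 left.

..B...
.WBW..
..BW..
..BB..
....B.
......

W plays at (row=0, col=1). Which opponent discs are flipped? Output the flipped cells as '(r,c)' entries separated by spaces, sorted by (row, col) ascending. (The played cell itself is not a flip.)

Dir NW: edge -> no flip
Dir N: edge -> no flip
Dir NE: edge -> no flip
Dir W: first cell '.' (not opp) -> no flip
Dir E: opp run (0,2), next='.' -> no flip
Dir SW: first cell '.' (not opp) -> no flip
Dir S: first cell 'W' (not opp) -> no flip
Dir SE: opp run (1,2) capped by W -> flip

Answer: (1,2)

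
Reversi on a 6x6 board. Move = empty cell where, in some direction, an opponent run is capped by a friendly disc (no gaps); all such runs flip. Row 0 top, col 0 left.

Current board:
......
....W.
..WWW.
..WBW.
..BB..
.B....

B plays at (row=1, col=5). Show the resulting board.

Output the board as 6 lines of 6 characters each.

Place B at (1,5); scan 8 dirs for brackets.
Dir NW: first cell '.' (not opp) -> no flip
Dir N: first cell '.' (not opp) -> no flip
Dir NE: edge -> no flip
Dir W: opp run (1,4), next='.' -> no flip
Dir E: edge -> no flip
Dir SW: opp run (2,4) capped by B -> flip
Dir S: first cell '.' (not opp) -> no flip
Dir SE: edge -> no flip
All flips: (2,4)

Answer: ......
....WB
..WWB.
..WBW.
..BB..
.B....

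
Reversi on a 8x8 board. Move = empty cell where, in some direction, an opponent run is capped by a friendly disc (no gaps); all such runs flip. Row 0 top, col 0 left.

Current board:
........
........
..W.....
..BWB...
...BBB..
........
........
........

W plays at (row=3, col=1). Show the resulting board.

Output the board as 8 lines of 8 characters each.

Answer: ........
........
..W.....
.WWWB...
...BBB..
........
........
........

Derivation:
Place W at (3,1); scan 8 dirs for brackets.
Dir NW: first cell '.' (not opp) -> no flip
Dir N: first cell '.' (not opp) -> no flip
Dir NE: first cell 'W' (not opp) -> no flip
Dir W: first cell '.' (not opp) -> no flip
Dir E: opp run (3,2) capped by W -> flip
Dir SW: first cell '.' (not opp) -> no flip
Dir S: first cell '.' (not opp) -> no flip
Dir SE: first cell '.' (not opp) -> no flip
All flips: (3,2)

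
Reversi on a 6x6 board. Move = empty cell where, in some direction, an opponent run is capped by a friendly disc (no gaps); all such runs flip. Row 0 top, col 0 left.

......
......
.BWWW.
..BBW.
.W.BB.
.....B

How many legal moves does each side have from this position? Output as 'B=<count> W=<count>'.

Answer: B=8 W=6

Derivation:
-- B to move --
(1,1): flips 1 -> legal
(1,2): flips 1 -> legal
(1,3): flips 1 -> legal
(1,4): flips 3 -> legal
(1,5): flips 1 -> legal
(2,5): flips 4 -> legal
(3,0): no bracket -> illegal
(3,1): no bracket -> illegal
(3,5): flips 1 -> legal
(4,0): no bracket -> illegal
(4,2): no bracket -> illegal
(4,5): no bracket -> illegal
(5,0): flips 1 -> legal
(5,1): no bracket -> illegal
(5,2): no bracket -> illegal
B mobility = 8
-- W to move --
(1,0): no bracket -> illegal
(1,1): no bracket -> illegal
(1,2): no bracket -> illegal
(2,0): flips 1 -> legal
(3,0): no bracket -> illegal
(3,1): flips 2 -> legal
(3,5): no bracket -> illegal
(4,2): flips 2 -> legal
(4,5): no bracket -> illegal
(5,2): flips 1 -> legal
(5,3): flips 2 -> legal
(5,4): flips 1 -> legal
W mobility = 6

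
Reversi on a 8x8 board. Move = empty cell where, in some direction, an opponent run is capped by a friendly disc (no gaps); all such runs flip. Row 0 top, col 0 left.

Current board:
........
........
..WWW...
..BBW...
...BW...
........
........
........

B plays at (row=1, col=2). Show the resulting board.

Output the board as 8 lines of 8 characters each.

Place B at (1,2); scan 8 dirs for brackets.
Dir NW: first cell '.' (not opp) -> no flip
Dir N: first cell '.' (not opp) -> no flip
Dir NE: first cell '.' (not opp) -> no flip
Dir W: first cell '.' (not opp) -> no flip
Dir E: first cell '.' (not opp) -> no flip
Dir SW: first cell '.' (not opp) -> no flip
Dir S: opp run (2,2) capped by B -> flip
Dir SE: opp run (2,3) (3,4), next='.' -> no flip
All flips: (2,2)

Answer: ........
..B.....
..BWW...
..BBW...
...BW...
........
........
........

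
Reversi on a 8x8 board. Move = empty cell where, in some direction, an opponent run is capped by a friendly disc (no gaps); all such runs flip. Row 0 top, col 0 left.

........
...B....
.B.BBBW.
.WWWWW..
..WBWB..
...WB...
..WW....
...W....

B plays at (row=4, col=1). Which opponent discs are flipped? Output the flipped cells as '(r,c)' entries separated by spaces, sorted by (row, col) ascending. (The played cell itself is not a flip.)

Answer: (3,1) (3,2) (4,2)

Derivation:
Dir NW: first cell '.' (not opp) -> no flip
Dir N: opp run (3,1) capped by B -> flip
Dir NE: opp run (3,2) capped by B -> flip
Dir W: first cell '.' (not opp) -> no flip
Dir E: opp run (4,2) capped by B -> flip
Dir SW: first cell '.' (not opp) -> no flip
Dir S: first cell '.' (not opp) -> no flip
Dir SE: first cell '.' (not opp) -> no flip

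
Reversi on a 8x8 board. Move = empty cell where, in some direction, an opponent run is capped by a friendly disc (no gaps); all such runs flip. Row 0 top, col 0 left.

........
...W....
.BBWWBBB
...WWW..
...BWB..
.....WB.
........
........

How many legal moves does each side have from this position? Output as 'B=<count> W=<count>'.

-- B to move --
(0,2): no bracket -> illegal
(0,3): flips 3 -> legal
(0,4): flips 1 -> legal
(1,2): flips 2 -> legal
(1,4): no bracket -> illegal
(1,5): no bracket -> illegal
(3,2): no bracket -> illegal
(3,6): no bracket -> illegal
(4,2): no bracket -> illegal
(4,6): no bracket -> illegal
(5,3): flips 2 -> legal
(5,4): flips 1 -> legal
(6,4): no bracket -> illegal
(6,5): flips 1 -> legal
(6,6): flips 3 -> legal
B mobility = 7
-- W to move --
(1,0): no bracket -> illegal
(1,1): flips 1 -> legal
(1,2): no bracket -> illegal
(1,4): no bracket -> illegal
(1,5): flips 1 -> legal
(1,6): flips 1 -> legal
(1,7): flips 1 -> legal
(2,0): flips 2 -> legal
(3,0): no bracket -> illegal
(3,1): flips 1 -> legal
(3,2): no bracket -> illegal
(3,6): no bracket -> illegal
(3,7): no bracket -> illegal
(4,2): flips 1 -> legal
(4,6): flips 1 -> legal
(4,7): no bracket -> illegal
(5,2): flips 1 -> legal
(5,3): flips 1 -> legal
(5,4): no bracket -> illegal
(5,7): flips 1 -> legal
(6,5): no bracket -> illegal
(6,6): no bracket -> illegal
(6,7): flips 2 -> legal
W mobility = 12

Answer: B=7 W=12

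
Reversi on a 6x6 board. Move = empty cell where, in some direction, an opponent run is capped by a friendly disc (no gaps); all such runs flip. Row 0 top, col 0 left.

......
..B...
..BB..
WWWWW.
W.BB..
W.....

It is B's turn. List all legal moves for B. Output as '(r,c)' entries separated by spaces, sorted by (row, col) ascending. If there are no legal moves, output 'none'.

Answer: (2,0) (2,1) (2,4) (2,5) (4,1) (4,4) (4,5)

Derivation:
(2,0): flips 1 -> legal
(2,1): flips 1 -> legal
(2,4): flips 1 -> legal
(2,5): flips 1 -> legal
(3,5): no bracket -> illegal
(4,1): flips 1 -> legal
(4,4): flips 1 -> legal
(4,5): flips 1 -> legal
(5,1): no bracket -> illegal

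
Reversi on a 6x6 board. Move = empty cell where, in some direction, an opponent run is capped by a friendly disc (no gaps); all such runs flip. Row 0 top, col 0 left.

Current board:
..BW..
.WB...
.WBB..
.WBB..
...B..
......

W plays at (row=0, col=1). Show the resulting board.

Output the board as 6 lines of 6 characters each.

Place W at (0,1); scan 8 dirs for brackets.
Dir NW: edge -> no flip
Dir N: edge -> no flip
Dir NE: edge -> no flip
Dir W: first cell '.' (not opp) -> no flip
Dir E: opp run (0,2) capped by W -> flip
Dir SW: first cell '.' (not opp) -> no flip
Dir S: first cell 'W' (not opp) -> no flip
Dir SE: opp run (1,2) (2,3), next='.' -> no flip
All flips: (0,2)

Answer: .WWW..
.WB...
.WBB..
.WBB..
...B..
......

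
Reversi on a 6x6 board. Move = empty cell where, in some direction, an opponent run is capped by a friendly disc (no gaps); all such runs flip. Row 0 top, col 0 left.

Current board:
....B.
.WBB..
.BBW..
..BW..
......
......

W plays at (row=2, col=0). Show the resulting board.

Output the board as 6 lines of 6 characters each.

Answer: ....B.
.WBB..
WWWW..
..BW..
......
......

Derivation:
Place W at (2,0); scan 8 dirs for brackets.
Dir NW: edge -> no flip
Dir N: first cell '.' (not opp) -> no flip
Dir NE: first cell 'W' (not opp) -> no flip
Dir W: edge -> no flip
Dir E: opp run (2,1) (2,2) capped by W -> flip
Dir SW: edge -> no flip
Dir S: first cell '.' (not opp) -> no flip
Dir SE: first cell '.' (not opp) -> no flip
All flips: (2,1) (2,2)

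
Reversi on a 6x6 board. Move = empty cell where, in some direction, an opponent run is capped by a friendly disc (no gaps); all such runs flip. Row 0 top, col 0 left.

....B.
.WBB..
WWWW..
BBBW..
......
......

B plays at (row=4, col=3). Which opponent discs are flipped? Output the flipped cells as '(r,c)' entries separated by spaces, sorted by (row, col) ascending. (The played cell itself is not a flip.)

Answer: (2,3) (3,3)

Derivation:
Dir NW: first cell 'B' (not opp) -> no flip
Dir N: opp run (3,3) (2,3) capped by B -> flip
Dir NE: first cell '.' (not opp) -> no flip
Dir W: first cell '.' (not opp) -> no flip
Dir E: first cell '.' (not opp) -> no flip
Dir SW: first cell '.' (not opp) -> no flip
Dir S: first cell '.' (not opp) -> no flip
Dir SE: first cell '.' (not opp) -> no flip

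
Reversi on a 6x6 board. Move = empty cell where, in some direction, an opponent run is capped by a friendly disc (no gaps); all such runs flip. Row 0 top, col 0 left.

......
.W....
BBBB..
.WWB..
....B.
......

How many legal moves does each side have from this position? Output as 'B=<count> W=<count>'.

Answer: B=8 W=6

Derivation:
-- B to move --
(0,0): flips 1 -> legal
(0,1): flips 1 -> legal
(0,2): flips 1 -> legal
(1,0): no bracket -> illegal
(1,2): no bracket -> illegal
(3,0): flips 2 -> legal
(4,0): flips 1 -> legal
(4,1): flips 2 -> legal
(4,2): flips 2 -> legal
(4,3): flips 1 -> legal
B mobility = 8
-- W to move --
(1,0): flips 1 -> legal
(1,2): flips 1 -> legal
(1,3): flips 1 -> legal
(1,4): flips 1 -> legal
(2,4): no bracket -> illegal
(3,0): no bracket -> illegal
(3,4): flips 1 -> legal
(3,5): no bracket -> illegal
(4,2): no bracket -> illegal
(4,3): no bracket -> illegal
(4,5): no bracket -> illegal
(5,3): no bracket -> illegal
(5,4): no bracket -> illegal
(5,5): flips 3 -> legal
W mobility = 6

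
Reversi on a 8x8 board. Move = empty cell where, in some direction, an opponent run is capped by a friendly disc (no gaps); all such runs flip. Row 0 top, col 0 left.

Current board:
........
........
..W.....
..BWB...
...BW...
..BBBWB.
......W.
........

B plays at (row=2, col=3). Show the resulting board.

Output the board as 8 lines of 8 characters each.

Answer: ........
........
..WB....
..BBB...
...BW...
..BBBWB.
......W.
........

Derivation:
Place B at (2,3); scan 8 dirs for brackets.
Dir NW: first cell '.' (not opp) -> no flip
Dir N: first cell '.' (not opp) -> no flip
Dir NE: first cell '.' (not opp) -> no flip
Dir W: opp run (2,2), next='.' -> no flip
Dir E: first cell '.' (not opp) -> no flip
Dir SW: first cell 'B' (not opp) -> no flip
Dir S: opp run (3,3) capped by B -> flip
Dir SE: first cell 'B' (not opp) -> no flip
All flips: (3,3)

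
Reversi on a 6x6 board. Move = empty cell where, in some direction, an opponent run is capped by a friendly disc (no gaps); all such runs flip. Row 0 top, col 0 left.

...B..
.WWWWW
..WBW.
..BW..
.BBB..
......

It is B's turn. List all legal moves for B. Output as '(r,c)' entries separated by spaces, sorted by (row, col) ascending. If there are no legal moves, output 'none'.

(0,0): no bracket -> illegal
(0,1): flips 1 -> legal
(0,2): flips 2 -> legal
(0,4): no bracket -> illegal
(0,5): flips 1 -> legal
(1,0): no bracket -> illegal
(2,0): no bracket -> illegal
(2,1): flips 2 -> legal
(2,5): flips 2 -> legal
(3,1): no bracket -> illegal
(3,4): flips 1 -> legal
(3,5): no bracket -> illegal
(4,4): no bracket -> illegal

Answer: (0,1) (0,2) (0,5) (2,1) (2,5) (3,4)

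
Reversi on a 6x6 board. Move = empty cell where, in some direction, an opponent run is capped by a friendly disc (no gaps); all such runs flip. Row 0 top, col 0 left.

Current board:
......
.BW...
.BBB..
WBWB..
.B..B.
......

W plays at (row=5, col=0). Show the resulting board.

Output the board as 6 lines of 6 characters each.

Place W at (5,0); scan 8 dirs for brackets.
Dir NW: edge -> no flip
Dir N: first cell '.' (not opp) -> no flip
Dir NE: opp run (4,1) capped by W -> flip
Dir W: edge -> no flip
Dir E: first cell '.' (not opp) -> no flip
Dir SW: edge -> no flip
Dir S: edge -> no flip
Dir SE: edge -> no flip
All flips: (4,1)

Answer: ......
.BW...
.BBB..
WBWB..
.W..B.
W.....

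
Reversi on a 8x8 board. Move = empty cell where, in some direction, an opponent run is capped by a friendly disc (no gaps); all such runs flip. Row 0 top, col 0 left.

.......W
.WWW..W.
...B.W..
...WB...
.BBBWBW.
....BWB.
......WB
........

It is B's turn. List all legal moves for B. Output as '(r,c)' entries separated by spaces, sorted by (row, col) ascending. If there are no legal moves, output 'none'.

(0,0): no bracket -> illegal
(0,1): flips 1 -> legal
(0,2): no bracket -> illegal
(0,3): flips 1 -> legal
(0,4): no bracket -> illegal
(0,5): no bracket -> illegal
(0,6): no bracket -> illegal
(1,0): no bracket -> illegal
(1,4): no bracket -> illegal
(1,5): no bracket -> illegal
(1,7): no bracket -> illegal
(2,0): no bracket -> illegal
(2,1): no bracket -> illegal
(2,2): no bracket -> illegal
(2,4): flips 1 -> legal
(2,6): no bracket -> illegal
(2,7): no bracket -> illegal
(3,2): flips 1 -> legal
(3,5): no bracket -> illegal
(3,6): flips 1 -> legal
(3,7): no bracket -> illegal
(4,7): flips 1 -> legal
(5,3): no bracket -> illegal
(5,7): no bracket -> illegal
(6,4): no bracket -> illegal
(6,5): flips 2 -> legal
(7,5): no bracket -> illegal
(7,6): flips 1 -> legal
(7,7): no bracket -> illegal

Answer: (0,1) (0,3) (2,4) (3,2) (3,6) (4,7) (6,5) (7,6)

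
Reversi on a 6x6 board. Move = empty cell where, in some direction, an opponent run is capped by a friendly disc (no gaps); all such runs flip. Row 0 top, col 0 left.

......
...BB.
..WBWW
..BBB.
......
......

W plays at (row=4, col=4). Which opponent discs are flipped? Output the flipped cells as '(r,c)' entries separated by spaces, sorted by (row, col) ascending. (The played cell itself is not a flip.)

Answer: (3,3) (3,4)

Derivation:
Dir NW: opp run (3,3) capped by W -> flip
Dir N: opp run (3,4) capped by W -> flip
Dir NE: first cell '.' (not opp) -> no flip
Dir W: first cell '.' (not opp) -> no flip
Dir E: first cell '.' (not opp) -> no flip
Dir SW: first cell '.' (not opp) -> no flip
Dir S: first cell '.' (not opp) -> no flip
Dir SE: first cell '.' (not opp) -> no flip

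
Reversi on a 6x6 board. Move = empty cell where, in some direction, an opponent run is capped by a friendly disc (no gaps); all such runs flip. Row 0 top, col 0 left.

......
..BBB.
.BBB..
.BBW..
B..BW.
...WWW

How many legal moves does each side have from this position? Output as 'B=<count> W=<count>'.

-- B to move --
(2,4): no bracket -> illegal
(3,4): flips 1 -> legal
(3,5): no bracket -> illegal
(4,2): no bracket -> illegal
(4,5): flips 1 -> legal
(5,2): no bracket -> illegal
B mobility = 2
-- W to move --
(0,1): no bracket -> illegal
(0,2): no bracket -> illegal
(0,3): flips 2 -> legal
(0,4): no bracket -> illegal
(0,5): no bracket -> illegal
(1,0): flips 3 -> legal
(1,1): flips 1 -> legal
(1,5): no bracket -> illegal
(2,0): no bracket -> illegal
(2,4): no bracket -> illegal
(2,5): no bracket -> illegal
(3,0): flips 2 -> legal
(3,4): no bracket -> illegal
(4,1): no bracket -> illegal
(4,2): flips 1 -> legal
(5,0): no bracket -> illegal
(5,1): no bracket -> illegal
(5,2): no bracket -> illegal
W mobility = 5

Answer: B=2 W=5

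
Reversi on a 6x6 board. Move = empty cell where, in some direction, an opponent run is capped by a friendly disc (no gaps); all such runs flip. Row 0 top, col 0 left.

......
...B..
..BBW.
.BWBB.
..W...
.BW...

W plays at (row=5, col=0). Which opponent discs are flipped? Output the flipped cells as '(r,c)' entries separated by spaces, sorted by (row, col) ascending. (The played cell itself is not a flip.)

Dir NW: edge -> no flip
Dir N: first cell '.' (not opp) -> no flip
Dir NE: first cell '.' (not opp) -> no flip
Dir W: edge -> no flip
Dir E: opp run (5,1) capped by W -> flip
Dir SW: edge -> no flip
Dir S: edge -> no flip
Dir SE: edge -> no flip

Answer: (5,1)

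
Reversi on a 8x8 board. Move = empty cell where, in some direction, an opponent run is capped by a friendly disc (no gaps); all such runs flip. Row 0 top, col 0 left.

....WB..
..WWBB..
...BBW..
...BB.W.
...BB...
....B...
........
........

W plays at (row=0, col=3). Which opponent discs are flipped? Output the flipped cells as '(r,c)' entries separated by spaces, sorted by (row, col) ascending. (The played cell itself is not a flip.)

Dir NW: edge -> no flip
Dir N: edge -> no flip
Dir NE: edge -> no flip
Dir W: first cell '.' (not opp) -> no flip
Dir E: first cell 'W' (not opp) -> no flip
Dir SW: first cell 'W' (not opp) -> no flip
Dir S: first cell 'W' (not opp) -> no flip
Dir SE: opp run (1,4) capped by W -> flip

Answer: (1,4)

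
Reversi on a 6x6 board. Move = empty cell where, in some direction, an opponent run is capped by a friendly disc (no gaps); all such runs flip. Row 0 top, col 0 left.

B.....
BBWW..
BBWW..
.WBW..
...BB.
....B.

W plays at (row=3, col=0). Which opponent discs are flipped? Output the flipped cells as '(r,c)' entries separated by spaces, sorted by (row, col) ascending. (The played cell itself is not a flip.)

Answer: (2,1)

Derivation:
Dir NW: edge -> no flip
Dir N: opp run (2,0) (1,0) (0,0), next=edge -> no flip
Dir NE: opp run (2,1) capped by W -> flip
Dir W: edge -> no flip
Dir E: first cell 'W' (not opp) -> no flip
Dir SW: edge -> no flip
Dir S: first cell '.' (not opp) -> no flip
Dir SE: first cell '.' (not opp) -> no flip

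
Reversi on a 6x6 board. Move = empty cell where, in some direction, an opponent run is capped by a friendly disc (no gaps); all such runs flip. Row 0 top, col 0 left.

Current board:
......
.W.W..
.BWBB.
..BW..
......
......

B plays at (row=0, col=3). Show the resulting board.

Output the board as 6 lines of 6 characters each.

Answer: ...B..
.W.B..
.BWBB.
..BW..
......
......

Derivation:
Place B at (0,3); scan 8 dirs for brackets.
Dir NW: edge -> no flip
Dir N: edge -> no flip
Dir NE: edge -> no flip
Dir W: first cell '.' (not opp) -> no flip
Dir E: first cell '.' (not opp) -> no flip
Dir SW: first cell '.' (not opp) -> no flip
Dir S: opp run (1,3) capped by B -> flip
Dir SE: first cell '.' (not opp) -> no flip
All flips: (1,3)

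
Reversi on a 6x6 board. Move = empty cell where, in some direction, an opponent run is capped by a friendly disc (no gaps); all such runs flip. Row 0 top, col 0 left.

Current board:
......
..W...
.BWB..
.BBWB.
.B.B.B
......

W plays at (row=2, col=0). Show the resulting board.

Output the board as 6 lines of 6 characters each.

Answer: ......
..W...
WWWB..
.BBWB.
.B.B.B
......

Derivation:
Place W at (2,0); scan 8 dirs for brackets.
Dir NW: edge -> no flip
Dir N: first cell '.' (not opp) -> no flip
Dir NE: first cell '.' (not opp) -> no flip
Dir W: edge -> no flip
Dir E: opp run (2,1) capped by W -> flip
Dir SW: edge -> no flip
Dir S: first cell '.' (not opp) -> no flip
Dir SE: opp run (3,1), next='.' -> no flip
All flips: (2,1)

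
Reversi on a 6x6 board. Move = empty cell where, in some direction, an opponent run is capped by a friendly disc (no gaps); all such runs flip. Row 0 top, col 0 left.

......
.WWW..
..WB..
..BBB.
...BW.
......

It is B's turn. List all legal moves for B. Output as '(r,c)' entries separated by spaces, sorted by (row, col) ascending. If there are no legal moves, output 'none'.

Answer: (0,0) (0,1) (0,2) (0,3) (2,1) (4,5) (5,4) (5,5)

Derivation:
(0,0): flips 2 -> legal
(0,1): flips 1 -> legal
(0,2): flips 2 -> legal
(0,3): flips 1 -> legal
(0,4): no bracket -> illegal
(1,0): no bracket -> illegal
(1,4): no bracket -> illegal
(2,0): no bracket -> illegal
(2,1): flips 1 -> legal
(2,4): no bracket -> illegal
(3,1): no bracket -> illegal
(3,5): no bracket -> illegal
(4,5): flips 1 -> legal
(5,3): no bracket -> illegal
(5,4): flips 1 -> legal
(5,5): flips 1 -> legal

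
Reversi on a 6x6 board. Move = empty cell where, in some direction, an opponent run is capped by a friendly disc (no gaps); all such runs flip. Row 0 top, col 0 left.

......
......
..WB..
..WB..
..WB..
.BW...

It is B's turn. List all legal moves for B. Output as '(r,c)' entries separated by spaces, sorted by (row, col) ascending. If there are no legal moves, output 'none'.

(1,1): flips 1 -> legal
(1,2): no bracket -> illegal
(1,3): no bracket -> illegal
(2,1): flips 2 -> legal
(3,1): flips 1 -> legal
(4,1): flips 2 -> legal
(5,3): flips 1 -> legal

Answer: (1,1) (2,1) (3,1) (4,1) (5,3)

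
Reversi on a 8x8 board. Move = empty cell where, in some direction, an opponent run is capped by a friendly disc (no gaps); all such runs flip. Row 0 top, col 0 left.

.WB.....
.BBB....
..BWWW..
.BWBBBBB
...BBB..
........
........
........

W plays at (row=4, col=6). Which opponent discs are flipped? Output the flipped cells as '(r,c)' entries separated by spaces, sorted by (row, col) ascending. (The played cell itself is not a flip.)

Dir NW: opp run (3,5) capped by W -> flip
Dir N: opp run (3,6), next='.' -> no flip
Dir NE: opp run (3,7), next=edge -> no flip
Dir W: opp run (4,5) (4,4) (4,3), next='.' -> no flip
Dir E: first cell '.' (not opp) -> no flip
Dir SW: first cell '.' (not opp) -> no flip
Dir S: first cell '.' (not opp) -> no flip
Dir SE: first cell '.' (not opp) -> no flip

Answer: (3,5)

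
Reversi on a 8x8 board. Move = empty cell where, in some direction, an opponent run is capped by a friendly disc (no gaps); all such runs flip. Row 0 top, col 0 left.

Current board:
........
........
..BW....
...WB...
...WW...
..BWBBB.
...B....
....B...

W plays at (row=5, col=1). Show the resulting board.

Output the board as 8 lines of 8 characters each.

Answer: ........
........
..BW....
...WB...
...WW...
.WWWBBB.
...B....
....B...

Derivation:
Place W at (5,1); scan 8 dirs for brackets.
Dir NW: first cell '.' (not opp) -> no flip
Dir N: first cell '.' (not opp) -> no flip
Dir NE: first cell '.' (not opp) -> no flip
Dir W: first cell '.' (not opp) -> no flip
Dir E: opp run (5,2) capped by W -> flip
Dir SW: first cell '.' (not opp) -> no flip
Dir S: first cell '.' (not opp) -> no flip
Dir SE: first cell '.' (not opp) -> no flip
All flips: (5,2)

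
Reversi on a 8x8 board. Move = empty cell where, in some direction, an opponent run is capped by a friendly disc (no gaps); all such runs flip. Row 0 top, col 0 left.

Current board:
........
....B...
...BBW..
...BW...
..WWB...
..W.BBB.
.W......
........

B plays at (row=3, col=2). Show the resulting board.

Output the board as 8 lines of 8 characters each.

Answer: ........
....B...
...BBW..
..BBW...
..WBB...
..W.BBB.
.W......
........

Derivation:
Place B at (3,2); scan 8 dirs for brackets.
Dir NW: first cell '.' (not opp) -> no flip
Dir N: first cell '.' (not opp) -> no flip
Dir NE: first cell 'B' (not opp) -> no flip
Dir W: first cell '.' (not opp) -> no flip
Dir E: first cell 'B' (not opp) -> no flip
Dir SW: first cell '.' (not opp) -> no flip
Dir S: opp run (4,2) (5,2), next='.' -> no flip
Dir SE: opp run (4,3) capped by B -> flip
All flips: (4,3)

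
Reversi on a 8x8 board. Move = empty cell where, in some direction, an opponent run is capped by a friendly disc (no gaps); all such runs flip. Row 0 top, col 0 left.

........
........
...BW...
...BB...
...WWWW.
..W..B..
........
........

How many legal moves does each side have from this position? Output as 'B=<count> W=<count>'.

Answer: B=9 W=8

Derivation:
-- B to move --
(1,3): no bracket -> illegal
(1,4): flips 1 -> legal
(1,5): flips 1 -> legal
(2,5): flips 1 -> legal
(3,2): no bracket -> illegal
(3,5): flips 1 -> legal
(3,6): no bracket -> illegal
(3,7): flips 1 -> legal
(4,1): no bracket -> illegal
(4,2): no bracket -> illegal
(4,7): no bracket -> illegal
(5,1): no bracket -> illegal
(5,3): flips 1 -> legal
(5,4): flips 1 -> legal
(5,6): flips 1 -> legal
(5,7): no bracket -> illegal
(6,1): flips 2 -> legal
(6,2): no bracket -> illegal
(6,3): no bracket -> illegal
B mobility = 9
-- W to move --
(1,2): flips 2 -> legal
(1,3): flips 2 -> legal
(1,4): no bracket -> illegal
(2,2): flips 2 -> legal
(2,5): flips 1 -> legal
(3,2): no bracket -> illegal
(3,5): no bracket -> illegal
(4,2): flips 1 -> legal
(5,4): no bracket -> illegal
(5,6): no bracket -> illegal
(6,4): flips 1 -> legal
(6,5): flips 1 -> legal
(6,6): flips 1 -> legal
W mobility = 8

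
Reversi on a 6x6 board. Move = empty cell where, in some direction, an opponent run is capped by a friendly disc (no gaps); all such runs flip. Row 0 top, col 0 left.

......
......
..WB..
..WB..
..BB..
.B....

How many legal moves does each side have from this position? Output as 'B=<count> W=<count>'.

-- B to move --
(1,1): flips 1 -> legal
(1,2): flips 2 -> legal
(1,3): no bracket -> illegal
(2,1): flips 2 -> legal
(3,1): flips 1 -> legal
(4,1): flips 1 -> legal
B mobility = 5
-- W to move --
(1,2): no bracket -> illegal
(1,3): no bracket -> illegal
(1,4): flips 1 -> legal
(2,4): flips 1 -> legal
(3,1): no bracket -> illegal
(3,4): flips 1 -> legal
(4,0): no bracket -> illegal
(4,1): no bracket -> illegal
(4,4): flips 1 -> legal
(5,0): no bracket -> illegal
(5,2): flips 1 -> legal
(5,3): no bracket -> illegal
(5,4): flips 1 -> legal
W mobility = 6

Answer: B=5 W=6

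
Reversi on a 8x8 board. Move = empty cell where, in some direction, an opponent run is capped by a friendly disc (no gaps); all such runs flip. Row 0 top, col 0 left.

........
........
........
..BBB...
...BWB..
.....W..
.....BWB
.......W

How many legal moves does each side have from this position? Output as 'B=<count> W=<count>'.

Answer: B=1 W=8

Derivation:
-- B to move --
(3,5): no bracket -> illegal
(4,6): no bracket -> illegal
(5,3): no bracket -> illegal
(5,4): flips 1 -> legal
(5,6): no bracket -> illegal
(5,7): no bracket -> illegal
(6,4): no bracket -> illegal
(7,5): no bracket -> illegal
(7,6): no bracket -> illegal
B mobility = 1
-- W to move --
(2,1): no bracket -> illegal
(2,2): flips 1 -> legal
(2,3): no bracket -> illegal
(2,4): flips 1 -> legal
(2,5): no bracket -> illegal
(3,1): no bracket -> illegal
(3,5): flips 1 -> legal
(3,6): no bracket -> illegal
(4,1): no bracket -> illegal
(4,2): flips 1 -> legal
(4,6): flips 1 -> legal
(5,2): no bracket -> illegal
(5,3): no bracket -> illegal
(5,4): no bracket -> illegal
(5,6): no bracket -> illegal
(5,7): flips 1 -> legal
(6,4): flips 1 -> legal
(7,4): no bracket -> illegal
(7,5): flips 1 -> legal
(7,6): no bracket -> illegal
W mobility = 8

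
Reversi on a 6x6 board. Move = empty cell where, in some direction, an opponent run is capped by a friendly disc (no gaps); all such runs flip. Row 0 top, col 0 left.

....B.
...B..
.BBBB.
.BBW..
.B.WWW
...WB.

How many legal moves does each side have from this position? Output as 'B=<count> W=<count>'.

Answer: B=4 W=6

Derivation:
-- B to move --
(3,4): flips 2 -> legal
(3,5): no bracket -> illegal
(4,2): flips 1 -> legal
(5,2): flips 1 -> legal
(5,5): flips 2 -> legal
B mobility = 4
-- W to move --
(0,2): no bracket -> illegal
(0,3): flips 2 -> legal
(0,5): no bracket -> illegal
(1,0): flips 2 -> legal
(1,1): flips 1 -> legal
(1,2): no bracket -> illegal
(1,4): no bracket -> illegal
(1,5): flips 1 -> legal
(2,0): no bracket -> illegal
(2,5): no bracket -> illegal
(3,0): flips 2 -> legal
(3,4): no bracket -> illegal
(3,5): no bracket -> illegal
(4,0): no bracket -> illegal
(4,2): no bracket -> illegal
(5,0): no bracket -> illegal
(5,1): no bracket -> illegal
(5,2): no bracket -> illegal
(5,5): flips 1 -> legal
W mobility = 6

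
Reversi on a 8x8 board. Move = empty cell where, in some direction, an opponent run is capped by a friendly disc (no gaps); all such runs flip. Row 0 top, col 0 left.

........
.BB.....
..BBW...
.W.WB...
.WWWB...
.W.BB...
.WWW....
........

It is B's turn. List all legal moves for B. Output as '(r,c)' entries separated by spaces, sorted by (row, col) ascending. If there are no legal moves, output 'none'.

(1,3): no bracket -> illegal
(1,4): flips 1 -> legal
(1,5): no bracket -> illegal
(2,0): flips 2 -> legal
(2,1): no bracket -> illegal
(2,5): flips 1 -> legal
(3,0): no bracket -> illegal
(3,2): flips 2 -> legal
(3,5): no bracket -> illegal
(4,0): flips 4 -> legal
(5,0): no bracket -> illegal
(5,2): flips 1 -> legal
(6,0): no bracket -> illegal
(6,4): no bracket -> illegal
(7,0): no bracket -> illegal
(7,1): flips 1 -> legal
(7,2): flips 1 -> legal
(7,3): flips 1 -> legal
(7,4): no bracket -> illegal

Answer: (1,4) (2,0) (2,5) (3,2) (4,0) (5,2) (7,1) (7,2) (7,3)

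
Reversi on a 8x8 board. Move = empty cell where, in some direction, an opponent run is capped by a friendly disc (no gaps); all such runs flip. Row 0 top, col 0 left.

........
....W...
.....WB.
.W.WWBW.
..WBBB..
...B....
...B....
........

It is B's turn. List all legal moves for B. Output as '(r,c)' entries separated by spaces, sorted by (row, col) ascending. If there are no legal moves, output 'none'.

(0,3): no bracket -> illegal
(0,4): no bracket -> illegal
(0,5): no bracket -> illegal
(1,3): no bracket -> illegal
(1,5): flips 1 -> legal
(1,6): flips 2 -> legal
(2,0): flips 2 -> legal
(2,1): no bracket -> illegal
(2,2): flips 1 -> legal
(2,3): flips 2 -> legal
(2,4): flips 2 -> legal
(2,7): flips 1 -> legal
(3,0): no bracket -> illegal
(3,2): flips 2 -> legal
(3,7): flips 1 -> legal
(4,0): no bracket -> illegal
(4,1): flips 1 -> legal
(4,6): flips 1 -> legal
(4,7): no bracket -> illegal
(5,1): no bracket -> illegal
(5,2): no bracket -> illegal

Answer: (1,5) (1,6) (2,0) (2,2) (2,3) (2,4) (2,7) (3,2) (3,7) (4,1) (4,6)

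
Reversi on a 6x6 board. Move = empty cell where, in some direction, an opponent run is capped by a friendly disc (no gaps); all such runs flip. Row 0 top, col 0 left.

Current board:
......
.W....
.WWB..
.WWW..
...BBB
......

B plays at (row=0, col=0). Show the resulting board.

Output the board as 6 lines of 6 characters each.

Answer: B.....
.B....
.WBB..
.WWB..
...BBB
......

Derivation:
Place B at (0,0); scan 8 dirs for brackets.
Dir NW: edge -> no flip
Dir N: edge -> no flip
Dir NE: edge -> no flip
Dir W: edge -> no flip
Dir E: first cell '.' (not opp) -> no flip
Dir SW: edge -> no flip
Dir S: first cell '.' (not opp) -> no flip
Dir SE: opp run (1,1) (2,2) (3,3) capped by B -> flip
All flips: (1,1) (2,2) (3,3)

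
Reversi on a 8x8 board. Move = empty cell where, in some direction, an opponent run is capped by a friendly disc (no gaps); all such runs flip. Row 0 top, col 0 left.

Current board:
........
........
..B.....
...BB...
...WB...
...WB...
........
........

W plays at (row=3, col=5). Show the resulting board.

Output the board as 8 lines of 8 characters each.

Place W at (3,5); scan 8 dirs for brackets.
Dir NW: first cell '.' (not opp) -> no flip
Dir N: first cell '.' (not opp) -> no flip
Dir NE: first cell '.' (not opp) -> no flip
Dir W: opp run (3,4) (3,3), next='.' -> no flip
Dir E: first cell '.' (not opp) -> no flip
Dir SW: opp run (4,4) capped by W -> flip
Dir S: first cell '.' (not opp) -> no flip
Dir SE: first cell '.' (not opp) -> no flip
All flips: (4,4)

Answer: ........
........
..B.....
...BBW..
...WW...
...WB...
........
........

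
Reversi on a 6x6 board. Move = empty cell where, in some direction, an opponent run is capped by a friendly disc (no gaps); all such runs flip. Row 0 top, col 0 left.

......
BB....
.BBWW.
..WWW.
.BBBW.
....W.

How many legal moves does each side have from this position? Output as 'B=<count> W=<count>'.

Answer: B=6 W=8

Derivation:
-- B to move --
(1,2): no bracket -> illegal
(1,3): flips 2 -> legal
(1,4): flips 2 -> legal
(1,5): flips 2 -> legal
(2,5): flips 3 -> legal
(3,1): no bracket -> illegal
(3,5): no bracket -> illegal
(4,5): flips 1 -> legal
(5,3): no bracket -> illegal
(5,5): flips 2 -> legal
B mobility = 6
-- W to move --
(0,0): flips 2 -> legal
(0,1): no bracket -> illegal
(0,2): no bracket -> illegal
(1,2): flips 1 -> legal
(1,3): no bracket -> illegal
(2,0): flips 2 -> legal
(3,0): no bracket -> illegal
(3,1): no bracket -> illegal
(4,0): flips 3 -> legal
(5,0): flips 1 -> legal
(5,1): flips 1 -> legal
(5,2): flips 2 -> legal
(5,3): flips 1 -> legal
W mobility = 8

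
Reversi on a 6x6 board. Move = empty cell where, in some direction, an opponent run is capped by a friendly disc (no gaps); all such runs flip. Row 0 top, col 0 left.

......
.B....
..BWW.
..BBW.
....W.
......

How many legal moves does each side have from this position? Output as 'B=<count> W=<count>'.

Answer: B=6 W=6

Derivation:
-- B to move --
(1,2): no bracket -> illegal
(1,3): flips 1 -> legal
(1,4): flips 1 -> legal
(1,5): flips 1 -> legal
(2,5): flips 2 -> legal
(3,5): flips 1 -> legal
(4,3): no bracket -> illegal
(4,5): no bracket -> illegal
(5,3): no bracket -> illegal
(5,4): no bracket -> illegal
(5,5): flips 1 -> legal
B mobility = 6
-- W to move --
(0,0): flips 3 -> legal
(0,1): no bracket -> illegal
(0,2): no bracket -> illegal
(1,0): no bracket -> illegal
(1,2): no bracket -> illegal
(1,3): no bracket -> illegal
(2,0): no bracket -> illegal
(2,1): flips 1 -> legal
(3,1): flips 2 -> legal
(4,1): flips 1 -> legal
(4,2): flips 1 -> legal
(4,3): flips 1 -> legal
W mobility = 6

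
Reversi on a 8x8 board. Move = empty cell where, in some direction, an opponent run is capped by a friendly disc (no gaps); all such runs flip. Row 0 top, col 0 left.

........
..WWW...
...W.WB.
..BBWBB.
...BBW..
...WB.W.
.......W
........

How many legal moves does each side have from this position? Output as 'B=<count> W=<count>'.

Answer: B=10 W=11

Derivation:
-- B to move --
(0,1): no bracket -> illegal
(0,2): no bracket -> illegal
(0,3): flips 4 -> legal
(0,4): no bracket -> illegal
(0,5): flips 2 -> legal
(1,1): no bracket -> illegal
(1,5): flips 1 -> legal
(1,6): flips 2 -> legal
(2,1): no bracket -> illegal
(2,2): no bracket -> illegal
(2,4): flips 2 -> legal
(4,2): no bracket -> illegal
(4,6): flips 1 -> legal
(4,7): no bracket -> illegal
(5,2): flips 1 -> legal
(5,5): flips 1 -> legal
(5,7): no bracket -> illegal
(6,2): flips 1 -> legal
(6,3): flips 1 -> legal
(6,4): no bracket -> illegal
(6,5): no bracket -> illegal
(6,6): no bracket -> illegal
(7,6): no bracket -> illegal
(7,7): no bracket -> illegal
B mobility = 10
-- W to move --
(1,5): no bracket -> illegal
(1,6): no bracket -> illegal
(1,7): flips 3 -> legal
(2,1): no bracket -> illegal
(2,2): no bracket -> illegal
(2,4): no bracket -> illegal
(2,7): flips 2 -> legal
(3,1): flips 2 -> legal
(3,7): flips 2 -> legal
(4,1): flips 1 -> legal
(4,2): flips 2 -> legal
(4,6): no bracket -> illegal
(4,7): flips 1 -> legal
(5,2): flips 1 -> legal
(5,5): flips 1 -> legal
(6,3): flips 1 -> legal
(6,4): flips 2 -> legal
(6,5): no bracket -> illegal
W mobility = 11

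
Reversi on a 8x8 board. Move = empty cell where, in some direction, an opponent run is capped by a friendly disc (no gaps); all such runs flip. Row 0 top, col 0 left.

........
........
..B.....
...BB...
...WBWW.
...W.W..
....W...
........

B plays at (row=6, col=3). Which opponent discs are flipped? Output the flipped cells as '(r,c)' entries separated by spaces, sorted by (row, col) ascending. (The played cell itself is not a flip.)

Dir NW: first cell '.' (not opp) -> no flip
Dir N: opp run (5,3) (4,3) capped by B -> flip
Dir NE: first cell '.' (not opp) -> no flip
Dir W: first cell '.' (not opp) -> no flip
Dir E: opp run (6,4), next='.' -> no flip
Dir SW: first cell '.' (not opp) -> no flip
Dir S: first cell '.' (not opp) -> no flip
Dir SE: first cell '.' (not opp) -> no flip

Answer: (4,3) (5,3)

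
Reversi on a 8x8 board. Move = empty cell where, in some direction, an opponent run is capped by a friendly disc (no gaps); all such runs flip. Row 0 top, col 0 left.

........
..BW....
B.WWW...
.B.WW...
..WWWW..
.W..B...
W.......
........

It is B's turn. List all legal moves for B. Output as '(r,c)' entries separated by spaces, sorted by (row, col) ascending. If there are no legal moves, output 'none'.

Answer: (0,4) (1,4) (3,2) (3,6) (5,3) (5,6)

Derivation:
(0,2): no bracket -> illegal
(0,3): no bracket -> illegal
(0,4): flips 2 -> legal
(1,1): no bracket -> illegal
(1,4): flips 4 -> legal
(1,5): no bracket -> illegal
(2,1): no bracket -> illegal
(2,5): no bracket -> illegal
(3,2): flips 2 -> legal
(3,5): no bracket -> illegal
(3,6): flips 1 -> legal
(4,0): no bracket -> illegal
(4,1): no bracket -> illegal
(4,6): no bracket -> illegal
(5,0): no bracket -> illegal
(5,2): no bracket -> illegal
(5,3): flips 1 -> legal
(5,5): no bracket -> illegal
(5,6): flips 3 -> legal
(6,1): no bracket -> illegal
(6,2): no bracket -> illegal
(7,0): no bracket -> illegal
(7,1): no bracket -> illegal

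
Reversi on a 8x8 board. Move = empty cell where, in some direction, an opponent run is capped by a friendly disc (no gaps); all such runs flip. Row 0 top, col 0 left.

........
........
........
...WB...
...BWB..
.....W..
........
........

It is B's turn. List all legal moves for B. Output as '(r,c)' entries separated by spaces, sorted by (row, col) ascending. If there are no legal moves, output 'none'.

(2,2): no bracket -> illegal
(2,3): flips 1 -> legal
(2,4): no bracket -> illegal
(3,2): flips 1 -> legal
(3,5): no bracket -> illegal
(4,2): no bracket -> illegal
(4,6): no bracket -> illegal
(5,3): no bracket -> illegal
(5,4): flips 1 -> legal
(5,6): no bracket -> illegal
(6,4): no bracket -> illegal
(6,5): flips 1 -> legal
(6,6): no bracket -> illegal

Answer: (2,3) (3,2) (5,4) (6,5)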